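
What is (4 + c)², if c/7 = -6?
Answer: 1444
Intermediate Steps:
c = -42 (c = 7*(-6) = -42)
(4 + c)² = (4 - 42)² = (-38)² = 1444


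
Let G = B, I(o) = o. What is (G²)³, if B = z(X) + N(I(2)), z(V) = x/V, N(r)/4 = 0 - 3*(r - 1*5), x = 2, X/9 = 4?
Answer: 74725388357583601/34012224 ≈ 2.1970e+9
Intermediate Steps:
X = 36 (X = 9*4 = 36)
N(r) = 60 - 12*r (N(r) = 4*(0 - 3*(r - 1*5)) = 4*(0 - 3*(r - 5)) = 4*(0 - 3*(-5 + r)) = 4*(0 + (15 - 3*r)) = 4*(15 - 3*r) = 60 - 12*r)
z(V) = 2/V
B = 649/18 (B = 2/36 + (60 - 12*2) = 2*(1/36) + (60 - 24) = 1/18 + 36 = 649/18 ≈ 36.056)
G = 649/18 ≈ 36.056
(G²)³ = ((649/18)²)³ = (421201/324)³ = 74725388357583601/34012224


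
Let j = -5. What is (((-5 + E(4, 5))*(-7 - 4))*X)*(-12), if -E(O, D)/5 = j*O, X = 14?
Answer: 175560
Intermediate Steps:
E(O, D) = 25*O (E(O, D) = -(-25)*O = 25*O)
(((-5 + E(4, 5))*(-7 - 4))*X)*(-12) = (((-5 + 25*4)*(-7 - 4))*14)*(-12) = (((-5 + 100)*(-11))*14)*(-12) = ((95*(-11))*14)*(-12) = -1045*14*(-12) = -14630*(-12) = 175560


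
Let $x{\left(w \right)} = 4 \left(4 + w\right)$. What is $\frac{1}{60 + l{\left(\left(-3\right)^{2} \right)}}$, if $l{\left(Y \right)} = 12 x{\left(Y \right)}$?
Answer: $\frac{1}{684} \approx 0.001462$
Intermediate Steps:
$x{\left(w \right)} = 16 + 4 w$
$l{\left(Y \right)} = 192 + 48 Y$ ($l{\left(Y \right)} = 12 \left(16 + 4 Y\right) = 192 + 48 Y$)
$\frac{1}{60 + l{\left(\left(-3\right)^{2} \right)}} = \frac{1}{60 + \left(192 + 48 \left(-3\right)^{2}\right)} = \frac{1}{60 + \left(192 + 48 \cdot 9\right)} = \frac{1}{60 + \left(192 + 432\right)} = \frac{1}{60 + 624} = \frac{1}{684}$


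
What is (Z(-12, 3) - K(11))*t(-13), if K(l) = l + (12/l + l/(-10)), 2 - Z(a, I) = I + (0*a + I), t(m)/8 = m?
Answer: 85748/55 ≈ 1559.1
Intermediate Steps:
t(m) = 8*m
Z(a, I) = 2 - 2*I (Z(a, I) = 2 - (I + (0*a + I)) = 2 - (I + (0 + I)) = 2 - (I + I) = 2 - 2*I)
K(l) = 12/l + 9*l/10 (K(l) = l + (12/l + l*(-⅒)) = l + (12/l - l/10) = 12/l + 9*l/10)
(Z(-12, 3) - K(11))*t(-13) = ((2 - 2*3) - (12/11 + (9/10)*11))*(8*(-13)) = ((2 - 6) - (12*(1/11) + 99/10))*(-104) = (-4 - (12/11 + 99/10))*(-104) = (-4 - 1*1209/110)*(-104) = (-4 - 1209/110)*(-104) = -1649/110*(-104) = 85748/55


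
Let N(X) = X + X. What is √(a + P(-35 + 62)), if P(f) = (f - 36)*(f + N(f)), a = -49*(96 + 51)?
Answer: 2*I*√1983 ≈ 89.062*I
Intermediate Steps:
a = -7203 (a = -49*147 = -7203)
N(X) = 2*X
P(f) = 3*f*(-36 + f) (P(f) = (f - 36)*(f + 2*f) = (-36 + f)*(3*f) = 3*f*(-36 + f))
√(a + P(-35 + 62)) = √(-7203 + 3*(-35 + 62)*(-36 + (-35 + 62))) = √(-7203 + 3*27*(-36 + 27)) = √(-7203 + 3*27*(-9)) = √(-7203 - 729) = √(-7932) = 2*I*√1983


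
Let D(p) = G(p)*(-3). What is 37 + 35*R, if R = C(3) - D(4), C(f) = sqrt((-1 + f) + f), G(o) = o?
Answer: 457 + 35*sqrt(5) ≈ 535.26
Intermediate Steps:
D(p) = -3*p (D(p) = p*(-3) = -3*p)
C(f) = sqrt(-1 + 2*f)
R = 12 + sqrt(5) (R = sqrt(-1 + 2*3) - (-3)*4 = sqrt(-1 + 6) - 1*(-12) = sqrt(5) + 12 = 12 + sqrt(5) ≈ 14.236)
37 + 35*R = 37 + 35*(12 + sqrt(5)) = 37 + (420 + 35*sqrt(5)) = 457 + 35*sqrt(5)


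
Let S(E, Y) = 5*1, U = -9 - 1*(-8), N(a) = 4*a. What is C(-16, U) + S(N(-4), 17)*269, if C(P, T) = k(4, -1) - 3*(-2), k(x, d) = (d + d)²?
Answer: 1355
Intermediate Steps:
k(x, d) = 4*d² (k(x, d) = (2*d)² = 4*d²)
U = -1 (U = -9 + 8 = -1)
S(E, Y) = 5
C(P, T) = 10 (C(P, T) = 4*(-1)² - 3*(-2) = 4*1 + 6 = 4 + 6 = 10)
C(-16, U) + S(N(-4), 17)*269 = 10 + 5*269 = 10 + 1345 = 1355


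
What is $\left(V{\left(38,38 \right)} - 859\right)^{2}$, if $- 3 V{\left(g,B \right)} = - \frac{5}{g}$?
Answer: $\frac{9588522241}{12996} \approx 7.3781 \cdot 10^{5}$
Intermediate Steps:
$V{\left(g,B \right)} = \frac{5}{3 g}$ ($V{\left(g,B \right)} = - \frac{\left(-5\right) \frac{1}{g}}{3} = \frac{5}{3 g}$)
$\left(V{\left(38,38 \right)} - 859\right)^{2} = \left(\frac{5}{3 \cdot 38} - 859\right)^{2} = \left(\frac{5}{3} \cdot \frac{1}{38} - 859\right)^{2} = \left(\frac{5}{114} - 859\right)^{2} = \left(- \frac{97921}{114}\right)^{2} = \frac{9588522241}{12996}$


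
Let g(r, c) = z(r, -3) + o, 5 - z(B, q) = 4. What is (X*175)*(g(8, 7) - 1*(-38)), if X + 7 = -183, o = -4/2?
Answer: -1230250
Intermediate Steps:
z(B, q) = 1 (z(B, q) = 5 - 1*4 = 5 - 4 = 1)
o = -2 (o = -4/2 = -1*2 = -2)
X = -190 (X = -7 - 183 = -190)
g(r, c) = -1 (g(r, c) = 1 - 2 = -1)
(X*175)*(g(8, 7) - 1*(-38)) = (-190*175)*(-1 - 1*(-38)) = -33250*(-1 + 38) = -33250*37 = -1230250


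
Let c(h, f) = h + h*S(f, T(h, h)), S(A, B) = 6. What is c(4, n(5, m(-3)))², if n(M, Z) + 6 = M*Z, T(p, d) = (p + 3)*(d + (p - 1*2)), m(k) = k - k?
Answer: 784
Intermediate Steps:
m(k) = 0
T(p, d) = (3 + p)*(-2 + d + p) (T(p, d) = (3 + p)*(d + (p - 2)) = (3 + p)*(d + (-2 + p)) = (3 + p)*(-2 + d + p))
n(M, Z) = -6 + M*Z
c(h, f) = 7*h (c(h, f) = h + h*6 = h + 6*h = 7*h)
c(4, n(5, m(-3)))² = (7*4)² = 28² = 784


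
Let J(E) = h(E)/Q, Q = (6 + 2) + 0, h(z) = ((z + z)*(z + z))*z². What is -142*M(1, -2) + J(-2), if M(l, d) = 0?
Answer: 8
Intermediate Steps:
h(z) = 4*z⁴ (h(z) = ((2*z)*(2*z))*z² = (4*z²)*z² = 4*z⁴)
Q = 8 (Q = 8 + 0 = 8)
J(E) = E⁴/2 (J(E) = (4*E⁴)/8 = (4*E⁴)*(⅛) = E⁴/2)
-142*M(1, -2) + J(-2) = -142*0 + (½)*(-2)⁴ = 0 + (½)*16 = 0 + 8 = 8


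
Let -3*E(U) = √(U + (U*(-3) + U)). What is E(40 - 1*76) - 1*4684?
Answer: -4686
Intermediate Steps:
E(U) = -√(-U)/3 (E(U) = -√(U + (U*(-3) + U))/3 = -√(U + (-3*U + U))/3 = -√(U - 2*U)/3 = -√(-U)/3)
E(40 - 1*76) - 1*4684 = -√36/3 - 1*4684 = -√36/3 - 4684 = -⅓*6 - 4684 = -2 - 4684 = -4686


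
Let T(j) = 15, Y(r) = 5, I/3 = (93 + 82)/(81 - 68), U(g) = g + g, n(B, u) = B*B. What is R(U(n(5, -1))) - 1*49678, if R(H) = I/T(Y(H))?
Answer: -645779/13 ≈ -49675.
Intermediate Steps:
n(B, u) = B²
U(g) = 2*g
I = 525/13 (I = 3*((93 + 82)/(81 - 68)) = 3*(175/13) = 525/13 ≈ 40.385)
R(H) = 35/13 (R(H) = (525/13)/15 = (525/13)*(1/15) = 35/13)
R(U(n(5, -1))) - 1*49678 = 35/13 - 1*49678 = 35/13 - 49678 = -645779/13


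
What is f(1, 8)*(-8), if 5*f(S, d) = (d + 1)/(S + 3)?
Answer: -18/5 ≈ -3.6000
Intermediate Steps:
f(S, d) = (1 + d)/(5*(3 + S)) (f(S, d) = ((d + 1)/(S + 3))/5 = ((1 + d)/(3 + S))/5 = (1 + d)/(5*(3 + S)))
f(1, 8)*(-8) = ((1 + 8)/(5*(3 + 1)))*(-8) = ((⅕)*9/4)*(-8) = ((⅕)*(¼)*9)*(-8) = (9/20)*(-8) = -18/5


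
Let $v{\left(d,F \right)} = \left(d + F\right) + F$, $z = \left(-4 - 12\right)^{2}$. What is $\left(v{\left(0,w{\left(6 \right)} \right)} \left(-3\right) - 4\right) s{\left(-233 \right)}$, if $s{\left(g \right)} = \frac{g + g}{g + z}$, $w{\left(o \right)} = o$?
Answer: $\frac{18640}{23} \approx 810.43$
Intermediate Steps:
$z = 256$ ($z = \left(-16\right)^{2} = 256$)
$v{\left(d,F \right)} = d + 2 F$ ($v{\left(d,F \right)} = \left(F + d\right) + F = d + 2 F$)
$s{\left(g \right)} = \frac{2 g}{256 + g}$ ($s{\left(g \right)} = \frac{g + g}{g + 256} = \frac{2 g}{256 + g}$)
$\left(v{\left(0,w{\left(6 \right)} \right)} \left(-3\right) - 4\right) s{\left(-233 \right)} = \left(\left(0 + 2 \cdot 6\right) \left(-3\right) - 4\right) 2 \left(-233\right) \frac{1}{256 - 233} = \left(\left(0 + 12\right) \left(-3\right) - 4\right) 2 \left(-233\right) \frac{1}{23} = \left(12 \left(-3\right) - 4\right) 2 \left(-233\right) \frac{1}{23} = \left(-36 - 4\right) \left(- \frac{466}{23}\right) = \left(-40\right) \left(- \frac{466}{23}\right) = \frac{18640}{23}$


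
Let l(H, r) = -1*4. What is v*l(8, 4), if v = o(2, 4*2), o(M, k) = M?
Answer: -8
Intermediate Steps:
v = 2
l(H, r) = -4
v*l(8, 4) = 2*(-4) = -8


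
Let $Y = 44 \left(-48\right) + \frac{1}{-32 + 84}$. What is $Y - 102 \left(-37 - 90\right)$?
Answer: $\frac{563785}{52} \approx 10842.0$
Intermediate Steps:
$Y = - \frac{109823}{52}$ ($Y = -2112 + \frac{1}{52} = - \frac{109823}{52} \approx -2112.0$)
$Y - 102 \left(-37 - 90\right) = - \frac{109823}{52} - 102 \left(-37 - 90\right) = - \frac{109823}{52} - -12954 = - \frac{109823}{52} + 12954 = \frac{563785}{52}$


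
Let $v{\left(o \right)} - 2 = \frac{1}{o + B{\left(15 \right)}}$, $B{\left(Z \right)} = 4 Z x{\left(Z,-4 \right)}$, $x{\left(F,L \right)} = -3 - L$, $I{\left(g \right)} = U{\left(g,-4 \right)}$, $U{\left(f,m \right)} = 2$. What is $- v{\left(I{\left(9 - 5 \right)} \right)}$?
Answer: $- \frac{125}{62} \approx -2.0161$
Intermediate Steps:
$I{\left(g \right)} = 2$
$B{\left(Z \right)} = 4 Z$ ($B{\left(Z \right)} = 4 Z \left(-3 - -4\right) = 4 Z \left(-3 + 4\right) = 4 Z 1 = 4 Z$)
$v{\left(o \right)} = 2 + \frac{1}{60 + o}$ ($v{\left(o \right)} = 2 + \frac{1}{o + 4 \cdot 15} = 2 + \frac{1}{o + 60} = 2 + \frac{1}{60 + o}$)
$- v{\left(I{\left(9 - 5 \right)} \right)} = - \frac{121 + 2 \cdot 2}{60 + 2} = - \frac{121 + 4}{62} = - \frac{125}{62}$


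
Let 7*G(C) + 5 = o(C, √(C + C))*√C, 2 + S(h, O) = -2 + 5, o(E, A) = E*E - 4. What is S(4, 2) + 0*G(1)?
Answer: 1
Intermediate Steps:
o(E, A) = -4 + E² (o(E, A) = E² - 4 = -4 + E²)
S(h, O) = 1 (S(h, O) = -2 + (-2 + 5) = -2 + 3 = 1)
G(C) = -5/7 + √C*(-4 + C²)/7 (G(C) = -5/7 + ((-4 + C²)*√C)/7 = -5/7 + (√C*(-4 + C²))/7 = -5/7 + √C*(-4 + C²)/7)
S(4, 2) + 0*G(1) = 1 + 0*(-5/7 + √1*(-4 + 1²)/7) = 1 + 0*(-5/7 + (⅐)*1*(-4 + 1)) = 1 + 0*(-5/7 + (⅐)*1*(-3)) = 1 + 0*(-5/7 - 3/7) = 1 + 0*(-8/7) = 1 + 0 = 1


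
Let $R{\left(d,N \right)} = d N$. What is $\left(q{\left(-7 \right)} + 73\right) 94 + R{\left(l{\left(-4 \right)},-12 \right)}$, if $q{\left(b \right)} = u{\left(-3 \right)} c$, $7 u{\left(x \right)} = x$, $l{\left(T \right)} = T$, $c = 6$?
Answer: $\frac{46678}{7} \approx 6668.3$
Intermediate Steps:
$u{\left(x \right)} = \frac{x}{7}$
$q{\left(b \right)} = - \frac{18}{7}$ ($q{\left(b \right)} = \frac{1}{7} \left(-3\right) 6 = \left(- \frac{3}{7}\right) 6 = - \frac{18}{7}$)
$R{\left(d,N \right)} = N d$
$\left(q{\left(-7 \right)} + 73\right) 94 + R{\left(l{\left(-4 \right)},-12 \right)} = \left(- \frac{18}{7} + 73\right) 94 - -48 = \frac{493}{7} \cdot 94 + 48 = \frac{46342}{7} + 48 = \frac{46678}{7}$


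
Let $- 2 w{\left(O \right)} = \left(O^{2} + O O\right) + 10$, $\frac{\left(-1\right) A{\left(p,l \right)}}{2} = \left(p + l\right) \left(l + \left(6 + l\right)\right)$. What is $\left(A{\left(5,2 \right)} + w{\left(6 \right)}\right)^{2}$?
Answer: $32761$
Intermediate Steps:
$A{\left(p,l \right)} = - 2 \left(6 + 2 l\right) \left(l + p\right)$ ($A{\left(p,l \right)} = - 2 \left(p + l\right) \left(l + \left(6 + l\right)\right) = - 2 \left(l + p\right) \left(6 + 2 l\right) = - 2 \left(6 + 2 l\right) \left(l + p\right)$)
$w{\left(O \right)} = -5 - O^{2}$ ($w{\left(O \right)} = - \frac{\left(O^{2} + O O\right) + 10}{2} = - \frac{\left(O^{2} + O^{2}\right) + 10}{2} = - \frac{2 O^{2} + 10}{2} = - \frac{10 + 2 O^{2}}{2} = -5 - O^{2}$)
$\left(A{\left(5,2 \right)} + w{\left(6 \right)}\right)^{2} = \left(\left(\left(-12\right) 2 - 60 - 4 \cdot 2^{2} - 8 \cdot 5\right) - 41\right)^{2} = \left(\left(-24 - 60 - 16 - 40\right) - 41\right)^{2} = \left(-140 - 41\right)^{2} = \left(-181\right)^{2} = 32761$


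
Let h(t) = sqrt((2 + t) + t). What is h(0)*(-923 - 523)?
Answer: -1446*sqrt(2) ≈ -2045.0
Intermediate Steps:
h(t) = sqrt(2 + 2*t)
h(0)*(-923 - 523) = sqrt(2 + 2*0)*(-923 - 523) = sqrt(2 + 0)*(-1446) = sqrt(2)*(-1446) = -1446*sqrt(2)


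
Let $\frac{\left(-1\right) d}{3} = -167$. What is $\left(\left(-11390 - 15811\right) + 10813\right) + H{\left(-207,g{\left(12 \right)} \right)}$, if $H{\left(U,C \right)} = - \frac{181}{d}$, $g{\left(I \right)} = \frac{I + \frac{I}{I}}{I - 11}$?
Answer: $- \frac{8210569}{501} \approx -16388.0$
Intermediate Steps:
$d = 501$ ($d = \left(-3\right) \left(-167\right) = 501$)
$g{\left(I \right)} = \frac{1 + I}{-11 + I}$ ($g{\left(I \right)} = \frac{I + 1}{-11 + I} = \frac{1 + I}{-11 + I}$)
$H{\left(U,C \right)} = - \frac{181}{501}$
$\left(\left(-11390 - 15811\right) + 10813\right) + H{\left(-207,g{\left(12 \right)} \right)} = \left(\left(-11390 - 15811\right) + 10813\right) - \frac{181}{501} = \left(-27201 + 10813\right) - \frac{181}{501} = -16388 - \frac{181}{501} = - \frac{8210569}{501}$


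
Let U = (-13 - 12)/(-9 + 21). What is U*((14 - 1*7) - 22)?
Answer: 125/4 ≈ 31.250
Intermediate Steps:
U = -25/12 ≈ -2.0833
U*((14 - 1*7) - 22) = -25*((14 - 1*7) - 22)/12 = -25*((14 - 7) - 22)/12 = -25*(7 - 22)/12 = -25/12*(-15) = 125/4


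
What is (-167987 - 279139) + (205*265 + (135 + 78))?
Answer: -392588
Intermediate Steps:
(-167987 - 279139) + (205*265 + (135 + 78)) = -447126 + (54325 + 213) = -447126 + 54538 = -392588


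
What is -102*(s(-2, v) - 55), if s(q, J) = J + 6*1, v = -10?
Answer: 6018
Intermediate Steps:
s(q, J) = 6 + J (s(q, J) = J + 6 = 6 + J)
-102*(s(-2, v) - 55) = -102*((6 - 10) - 55) = -102*(-4 - 55) = -102*(-59) = 6018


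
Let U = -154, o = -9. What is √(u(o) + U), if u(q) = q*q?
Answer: I*√73 ≈ 8.544*I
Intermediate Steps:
u(q) = q²
√(u(o) + U) = √((-9)² - 154) = √(81 - 154) = √(-73) = I*√73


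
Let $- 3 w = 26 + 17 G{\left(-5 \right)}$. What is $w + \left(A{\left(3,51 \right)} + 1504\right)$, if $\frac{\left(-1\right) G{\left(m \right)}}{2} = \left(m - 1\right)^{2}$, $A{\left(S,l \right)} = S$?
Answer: $\frac{5719}{3} \approx 1906.3$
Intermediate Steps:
$G{\left(m \right)} = - 2 \left(-1 + m\right)^{2}$ ($G{\left(m \right)} = - 2 \left(m - 1\right)^{2} = - 2 \left(-1 + m\right)^{2}$)
$w = \frac{1198}{3}$ ($w = - \frac{26 + 17 \left(- 2 \left(-1 - 5\right)^{2}\right)}{3} = - \frac{26 + 17 \left(- 2 \left(-6\right)^{2}\right)}{3} = - \frac{26 + 17 \left(\left(-2\right) 36\right)}{3} = - \frac{26 + 17 \left(-72\right)}{3} = - \frac{26 - 1224}{3} = \left(- \frac{1}{3}\right) \left(-1198\right) = \frac{1198}{3} \approx 399.33$)
$w + \left(A{\left(3,51 \right)} + 1504\right) = \frac{1198}{3} + \left(3 + 1504\right) = \frac{1198}{3} + 1507 = \frac{5719}{3}$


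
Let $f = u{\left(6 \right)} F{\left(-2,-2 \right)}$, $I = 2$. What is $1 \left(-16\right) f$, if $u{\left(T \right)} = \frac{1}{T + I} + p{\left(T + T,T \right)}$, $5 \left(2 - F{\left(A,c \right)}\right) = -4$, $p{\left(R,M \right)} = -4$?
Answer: $\frac{868}{5} \approx 173.6$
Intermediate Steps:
$F{\left(A,c \right)} = \frac{14}{5}$ ($F{\left(A,c \right)} = 2 - - \frac{4}{5} = 2 + \frac{4}{5} = \frac{14}{5}$)
$u{\left(T \right)} = -4 + \frac{1}{2 + T}$ ($u{\left(T \right)} = \frac{1}{T + 2} - 4 = \frac{1}{2 + T} - 4 = -4 + \frac{1}{2 + T}$)
$f = - \frac{217}{20}$ ($f = \frac{-7 - 24}{2 + 6} \cdot \frac{14}{5} = \frac{-7 - 24}{8} \cdot \frac{14}{5} = \frac{1}{8} \left(-31\right) \frac{14}{5} = \left(- \frac{31}{8}\right) \frac{14}{5} = - \frac{217}{20} \approx -10.85$)
$1 \left(-16\right) f = 1 \left(-16\right) \left(- \frac{217}{20}\right) = \left(-16\right) \left(- \frac{217}{20}\right) = \frac{868}{5}$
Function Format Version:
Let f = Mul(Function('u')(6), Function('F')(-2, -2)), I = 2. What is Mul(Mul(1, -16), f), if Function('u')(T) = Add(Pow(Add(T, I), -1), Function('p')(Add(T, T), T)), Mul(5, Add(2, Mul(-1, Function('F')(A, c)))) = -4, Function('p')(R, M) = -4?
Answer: Rational(868, 5) ≈ 173.60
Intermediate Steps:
Function('F')(A, c) = Rational(14, 5) (Function('F')(A, c) = Add(2, Mul(Rational(-1, 5), -4)) = Add(2, Rational(4, 5)) = Rational(14, 5))
Function('u')(T) = Add(-4, Pow(Add(2, T), -1)) (Function('u')(T) = Add(Pow(Add(T, 2), -1), -4) = Add(Pow(Add(2, T), -1), -4) = Add(-4, Pow(Add(2, T), -1)))
f = Rational(-217, 20) (f = Mul(Mul(Pow(Add(2, 6), -1), Add(-7, Mul(-4, 6))), Rational(14, 5)) = Mul(Mul(Pow(8, -1), Add(-7, -24)), Rational(14, 5)) = Mul(Mul(Rational(1, 8), -31), Rational(14, 5)) = Mul(Rational(-31, 8), Rational(14, 5)) = Rational(-217, 20) ≈ -10.850)
Mul(Mul(1, -16), f) = Mul(Mul(1, -16), Rational(-217, 20)) = Mul(-16, Rational(-217, 20)) = Rational(868, 5)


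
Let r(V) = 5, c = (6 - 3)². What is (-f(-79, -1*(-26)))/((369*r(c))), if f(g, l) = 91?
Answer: -91/1845 ≈ -0.049322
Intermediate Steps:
c = 9 (c = 3² = 9)
(-f(-79, -1*(-26)))/((369*r(c))) = (-1*91)/((369*5)) = -91/1845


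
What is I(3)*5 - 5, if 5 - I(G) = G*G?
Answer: -25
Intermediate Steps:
I(G) = 5 - G**2 (I(G) = 5 - G*G = 5 - G**2)
I(3)*5 - 5 = (5 - 1*3**2)*5 - 5 = (5 - 1*9)*5 - 5 = (5 - 9)*5 - 5 = -4*5 - 5 = -20 - 5 = -25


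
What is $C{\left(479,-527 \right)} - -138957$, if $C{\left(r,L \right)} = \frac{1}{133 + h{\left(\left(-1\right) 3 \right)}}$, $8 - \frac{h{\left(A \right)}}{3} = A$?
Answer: $\frac{23066863}{166} \approx 1.3896 \cdot 10^{5}$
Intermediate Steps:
$h{\left(A \right)} = 24 - 3 A$
$C{\left(r,L \right)} = \frac{1}{166}$ ($C{\left(r,L \right)} = \frac{1}{133 + \left(24 - 3 \left(\left(-1\right) 3\right)\right)} = \frac{1}{133 + \left(24 - -9\right)} = \frac{1}{133 + \left(24 + 9\right)} = \frac{1}{133 + 33} = \frac{1}{166}$)
$C{\left(479,-527 \right)} - -138957 = \frac{1}{166} - -138957 = \frac{1}{166} + 138957 = \frac{23066863}{166}$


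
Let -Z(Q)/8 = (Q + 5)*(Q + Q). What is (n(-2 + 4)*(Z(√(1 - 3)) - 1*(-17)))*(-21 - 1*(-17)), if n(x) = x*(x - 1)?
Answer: -392 + 640*I*√2 ≈ -392.0 + 905.1*I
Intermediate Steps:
n(x) = x*(-1 + x)
Z(Q) = -16*Q*(5 + Q) (Z(Q) = -8*(Q + 5)*(Q + Q) = -8*(5 + Q)*2*Q = -16*Q*(5 + Q))
(n(-2 + 4)*(Z(√(1 - 3)) - 1*(-17)))*(-21 - 1*(-17)) = (((-2 + 4)*(-1 + (-2 + 4)))*(-16*√(1 - 3)*(5 + √(1 - 3)) - 1*(-17)))*(-21 - 1*(-17)) = ((2*(-1 + 2))*(-16*√(-2)*(5 + √(-2)) + 17))*(-21 + 17) = ((2*1)*(-16*I*√2*(5 + I*√2) + 17))*(-4) = (2*(-16*I*√2*(5 + I*√2) + 17))*(-4) = (2*(17 - 16*I*√2*(5 + I*√2)))*(-4) = (34 - 32*I*√2*(5 + I*√2))*(-4) = -136 + 128*I*√2*(5 + I*√2)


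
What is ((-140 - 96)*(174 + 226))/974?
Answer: -47200/487 ≈ -96.920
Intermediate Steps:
((-140 - 96)*(174 + 226))/974 = -236*400*(1/974) = -94400*1/974 = -47200/487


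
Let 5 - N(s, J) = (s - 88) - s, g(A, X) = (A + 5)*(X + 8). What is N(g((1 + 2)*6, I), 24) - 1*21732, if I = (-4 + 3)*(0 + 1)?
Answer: -21639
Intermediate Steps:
I = -1 (I = -1*1 = -1)
g(A, X) = (5 + A)*(8 + X)
N(s, J) = 93 (N(s, J) = 5 - ((s - 88) - s) = 5 - ((-88 + s) - s) = 5 - 1*(-88) = 5 + 88 = 93)
N(g((1 + 2)*6, I), 24) - 1*21732 = 93 - 1*21732 = 93 - 21732 = -21639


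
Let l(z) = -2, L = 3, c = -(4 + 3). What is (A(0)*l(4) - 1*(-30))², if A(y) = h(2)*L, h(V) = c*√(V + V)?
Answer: 12996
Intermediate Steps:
c = -7 (c = -1*7 = -7)
h(V) = -7*√2*√V (h(V) = -7*√(V + V) = -7*√2*√V)
A(y) = -42 (A(y) = -7*√2*√2*3 = -14*3 = -42)
(A(0)*l(4) - 1*(-30))² = (-42*(-2) - 1*(-30))² = (84 + 30)² = 114² = 12996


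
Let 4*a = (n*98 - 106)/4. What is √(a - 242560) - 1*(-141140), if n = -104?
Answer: 141140 + 3*I*√432362/4 ≈ 1.4114e+5 + 493.16*I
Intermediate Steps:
a = -5149/8 (a = ((-104*98 - 106)/4)/4 = ((-10192 - 106)/4)/4 = ((¼)*(-10298))/4 = (¼)*(-5149/2) = -5149/8 ≈ -643.63)
√(a - 242560) - 1*(-141140) = √(-5149/8 - 242560) - 1*(-141140) = √(-1945629/8) + 141140 = 3*I*√432362/4 + 141140 = 141140 + 3*I*√432362/4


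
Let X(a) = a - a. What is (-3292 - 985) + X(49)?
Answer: -4277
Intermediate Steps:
X(a) = 0
(-3292 - 985) + X(49) = (-3292 - 985) + 0 = -4277 + 0 = -4277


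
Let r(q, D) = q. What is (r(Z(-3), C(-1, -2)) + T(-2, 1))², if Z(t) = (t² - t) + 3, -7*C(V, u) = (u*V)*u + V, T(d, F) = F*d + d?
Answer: 121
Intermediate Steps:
T(d, F) = d + F*d
C(V, u) = -V/7 - V*u²/7 (C(V, u) = -((u*V)*u + V)/7 = -((V*u)*u + V)/7 = -(V*u² + V)/7 = -(V + V*u²)/7 = -V/7 - V*u²/7)
Z(t) = 3 + t² - t
(r(Z(-3), C(-1, -2)) + T(-2, 1))² = ((3 + (-3)² - 1*(-3)) - 2*(1 + 1))² = ((3 + 9 + 3) - 2*2)² = (15 - 4)² = 11² = 121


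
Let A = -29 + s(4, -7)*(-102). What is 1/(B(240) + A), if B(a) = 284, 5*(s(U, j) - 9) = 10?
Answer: -1/867 ≈ -0.0011534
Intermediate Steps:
s(U, j) = 11 (s(U, j) = 9 + (1/5)*10 = 9 + 2 = 11)
A = -1151 (A = -29 + 11*(-102) = -29 - 1122 = -1151)
1/(B(240) + A) = 1/(284 - 1151) = 1/(-867) = -1/867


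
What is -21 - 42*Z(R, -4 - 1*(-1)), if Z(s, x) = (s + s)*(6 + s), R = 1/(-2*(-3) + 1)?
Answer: -663/7 ≈ -94.714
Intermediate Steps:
R = 1/7 (R = 1/(6 + 1) = 1/7 ≈ 0.14286)
Z(s, x) = 2*s*(6 + s) (Z(s, x) = (2*s)*(6 + s) = 2*s*(6 + s))
-21 - 42*Z(R, -4 - 1*(-1)) = -21 - 84*(6 + 1/7)/7 = -21 - 84*43/(7*7) = -21 - 42*86/49 = -21 - 516/7 = -663/7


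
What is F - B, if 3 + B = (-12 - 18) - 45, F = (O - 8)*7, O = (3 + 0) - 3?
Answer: 22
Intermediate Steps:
O = 0 (O = 3 - 3 = 0)
F = -56 (F = (0 - 8)*7 = -8*7 = -56)
B = -78 (B = -3 + ((-12 - 18) - 45) = -3 + (-30 - 45) = -3 - 75 = -78)
F - B = -56 - 1*(-78) = -56 + 78 = 22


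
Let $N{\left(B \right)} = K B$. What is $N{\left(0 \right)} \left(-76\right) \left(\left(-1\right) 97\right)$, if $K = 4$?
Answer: $0$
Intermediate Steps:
$N{\left(B \right)} = 4 B$
$N{\left(0 \right)} \left(-76\right) \left(\left(-1\right) 97\right) = 4 \cdot 0 \left(-76\right) \left(\left(-1\right) 97\right) = 0 \left(-76\right) \left(-97\right) = 0 \left(-97\right) = 0$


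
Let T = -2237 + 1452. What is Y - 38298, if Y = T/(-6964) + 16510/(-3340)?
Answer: -44545732111/1162988 ≈ -38303.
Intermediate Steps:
T = -785
Y = -5617687/1162988 (Y = -785/(-6964) + 16510/(-3340) = -785*(-1/6964) + 16510*(-1/3340) = 785/6964 - 1651/334 = -5617687/1162988 ≈ -4.8304)
Y - 38298 = -5617687/1162988 - 38298 = -44545732111/1162988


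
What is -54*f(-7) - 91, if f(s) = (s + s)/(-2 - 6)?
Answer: -371/2 ≈ -185.50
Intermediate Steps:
f(s) = -s/4 (f(s) = (2*s)/(-8) = (2*s)*(-⅛) = -s/4)
-54*f(-7) - 91 = -(-27)*(-7)/2 - 91 = -54*7/4 - 91 = -189/2 - 91 = -371/2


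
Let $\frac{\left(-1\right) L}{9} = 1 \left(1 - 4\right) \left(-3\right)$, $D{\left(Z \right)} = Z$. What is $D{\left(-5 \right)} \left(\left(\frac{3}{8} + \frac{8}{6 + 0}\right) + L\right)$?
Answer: $\frac{9515}{24} \approx 396.46$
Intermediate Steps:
$L = -81$ ($L = - 9 \cdot 1 \left(1 - 4\right) \left(-3\right) = - 9 \cdot 1 \left(-3\right) \left(-3\right) = - 9 \left(\left(-3\right) \left(-3\right)\right) = \left(-9\right) 9 = -81$)
$D{\left(-5 \right)} \left(\left(\frac{3}{8} + \frac{8}{6 + 0}\right) + L\right) = - 5 \left(\left(\frac{3}{8} + \frac{8}{6 + 0}\right) - 81\right) = - 5 \left(\left(3 \cdot \frac{1}{8} + \frac{8}{6}\right) - 81\right) = - 5 \left(\left(\frac{3}{8} + 8 \cdot \frac{1}{6}\right) - 81\right) = - 5 \left(\left(\frac{3}{8} + \frac{4}{3}\right) - 81\right) = - 5 \left(\frac{41}{24} - 81\right) = \left(-5\right) \left(- \frac{1903}{24}\right) = \frac{9515}{24}$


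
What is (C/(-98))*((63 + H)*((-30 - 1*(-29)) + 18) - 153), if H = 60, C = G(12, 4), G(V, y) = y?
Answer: -3876/49 ≈ -79.102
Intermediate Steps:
C = 4
(C/(-98))*((63 + H)*((-30 - 1*(-29)) + 18) - 153) = (4/(-98))*((63 + 60)*((-30 - 1*(-29)) + 18) - 153) = (4*(-1/98))*(123*((-30 + 29) + 18) - 153) = -2*(123*(-1 + 18) - 153)/49 = -2*(123*17 - 153)/49 = -2*(2091 - 153)/49 = -2/49*1938 = -3876/49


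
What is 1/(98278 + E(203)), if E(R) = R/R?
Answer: 1/98279 ≈ 1.0175e-5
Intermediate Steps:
E(R) = 1
1/(98278 + E(203)) = 1/(98278 + 1) = 1/98279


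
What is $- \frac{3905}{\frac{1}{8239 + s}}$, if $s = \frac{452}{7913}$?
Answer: $- \frac{254589048395}{7913} \approx -3.2174 \cdot 10^{7}$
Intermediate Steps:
$s = \frac{452}{7913}$ ($s = 452 \cdot \frac{1}{7913} = \frac{452}{7913} \approx 0.057121$)
$- \frac{3905}{\frac{1}{8239 + s}} = - \frac{3905}{\frac{1}{8239 + \frac{452}{7913}}} = - \frac{3905}{\frac{1}{\frac{65195659}{7913}}} = - \frac{3905}{\frac{7913}{65195659}} = \left(-3905\right) \frac{65195659}{7913} = - \frac{254589048395}{7913}$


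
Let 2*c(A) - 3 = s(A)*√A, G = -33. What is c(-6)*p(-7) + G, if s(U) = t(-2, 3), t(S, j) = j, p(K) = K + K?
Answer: -54 - 21*I*√6 ≈ -54.0 - 51.439*I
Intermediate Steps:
p(K) = 2*K
s(U) = 3
c(A) = 3/2 + 3*√A/2 (c(A) = 3/2 + (3*√A)/2 = 3/2 + 3*√A/2)
c(-6)*p(-7) + G = (3/2 + 3*√(-6)/2)*(2*(-7)) - 33 = (3/2 + 3*(I*√6)/2)*(-14) - 33 = (3/2 + 3*I*√6/2)*(-14) - 33 = (-21 - 21*I*√6) - 33 = -54 - 21*I*√6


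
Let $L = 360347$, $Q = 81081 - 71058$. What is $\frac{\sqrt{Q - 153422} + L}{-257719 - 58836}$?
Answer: $- \frac{360347}{316555} - \frac{i \sqrt{143399}}{316555} \approx -1.1383 - 0.0011963 i$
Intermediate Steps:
$Q = 10023$
$\frac{\sqrt{Q - 153422} + L}{-257719 - 58836} = \frac{\sqrt{10023 - 153422} + 360347}{-257719 - 58836} = \frac{\sqrt{-143399} + 360347}{-316555} = \left(i \sqrt{143399} + 360347\right) \left(- \frac{1}{316555}\right) = \left(360347 + i \sqrt{143399}\right) \left(- \frac{1}{316555}\right) = - \frac{360347}{316555} - \frac{i \sqrt{143399}}{316555}$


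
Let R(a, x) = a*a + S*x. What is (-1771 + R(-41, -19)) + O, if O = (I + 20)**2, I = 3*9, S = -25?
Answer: 2594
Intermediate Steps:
R(a, x) = a**2 - 25*x (R(a, x) = a*a - 25*x = a**2 - 25*x)
I = 27
O = 2209 (O = (27 + 20)**2 = 47**2 = 2209)
(-1771 + R(-41, -19)) + O = (-1771 + ((-41)**2 - 25*(-19))) + 2209 = (-1771 + (1681 + 475)) + 2209 = (-1771 + 2156) + 2209 = 385 + 2209 = 2594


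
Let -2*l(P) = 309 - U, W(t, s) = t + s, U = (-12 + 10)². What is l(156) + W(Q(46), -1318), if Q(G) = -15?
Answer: -2971/2 ≈ -1485.5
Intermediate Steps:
U = 4 (U = (-2)² = 4)
W(t, s) = s + t
l(P) = -305/2 (l(P) = -(309 - 1*4)/2 = -(309 - 4)/2 = -½*305 = -305/2)
l(156) + W(Q(46), -1318) = -305/2 + (-1318 - 15) = -305/2 - 1333 = -2971/2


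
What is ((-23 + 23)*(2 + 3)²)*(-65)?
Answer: 0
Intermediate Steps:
((-23 + 23)*(2 + 3)²)*(-65) = (0*5²)*(-65) = (0*25)*(-65) = 0*(-65) = 0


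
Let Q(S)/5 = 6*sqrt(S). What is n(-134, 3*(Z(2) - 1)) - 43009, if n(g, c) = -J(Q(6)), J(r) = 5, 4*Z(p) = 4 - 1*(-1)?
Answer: -43014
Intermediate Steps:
Q(S) = 30*sqrt(S) (Q(S) = 5*(6*sqrt(S)) = 30*sqrt(S))
Z(p) = 5/4 (Z(p) = (4 - 1*(-1))/4 = (4 + 1)/4 = (1/4)*5 = 5/4)
n(g, c) = -5 (n(g, c) = -1*5 = -5)
n(-134, 3*(Z(2) - 1)) - 43009 = -5 - 43009 = -43014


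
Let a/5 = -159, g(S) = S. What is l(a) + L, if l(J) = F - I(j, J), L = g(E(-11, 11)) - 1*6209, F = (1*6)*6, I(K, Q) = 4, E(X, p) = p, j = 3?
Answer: -6166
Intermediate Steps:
a = -795 (a = 5*(-159) = -795)
F = 36 (F = 6*6 = 36)
L = -6198 (L = 11 - 1*6209 = 11 - 6209 = -6198)
l(J) = 32 (l(J) = 36 - 1*4 = 36 - 4 = 32)
l(a) + L = 32 - 6198 = -6166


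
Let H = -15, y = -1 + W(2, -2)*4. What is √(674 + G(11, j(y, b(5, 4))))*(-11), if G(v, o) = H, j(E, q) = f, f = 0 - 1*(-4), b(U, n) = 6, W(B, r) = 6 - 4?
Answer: -11*√659 ≈ -282.38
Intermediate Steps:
W(B, r) = 2
y = 7 (y = -1 + 2*4 = -1 + 8 = 7)
f = 4 (f = 0 + 4 = 4)
j(E, q) = 4
G(v, o) = -15
√(674 + G(11, j(y, b(5, 4))))*(-11) = √(674 - 15)*(-11) = √659*(-11) = -11*√659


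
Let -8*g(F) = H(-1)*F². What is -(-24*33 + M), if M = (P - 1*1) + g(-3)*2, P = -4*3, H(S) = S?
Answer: 3211/4 ≈ 802.75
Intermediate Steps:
g(F) = F²/8 (g(F) = -(-1)*F²/8 = F²/8)
P = -12
M = -43/4 (M = (-12 - 1*1) + ((⅛)*(-3)²)*2 = (-12 - 1) + ((⅛)*9)*2 = -13 + (9/8)*2 = -13 + 9/4 = -43/4 ≈ -10.750)
-(-24*33 + M) = -(-24*33 - 43/4) = -(-792 - 43/4) = -1*(-3211/4) = 3211/4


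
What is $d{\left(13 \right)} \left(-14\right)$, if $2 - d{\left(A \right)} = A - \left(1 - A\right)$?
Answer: $322$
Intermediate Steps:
$d{\left(A \right)} = 3 - 2 A$ ($d{\left(A \right)} = 2 - \left(A - \left(1 - A\right)\right) = 2 - \left(A + \left(-1 + A\right)\right) = 2 - \left(-1 + 2 A\right) = 3 - 2 A$)
$d{\left(13 \right)} \left(-14\right) = \left(3 - 26\right) \left(-14\right) = \left(-23\right) \left(-14\right) = 322$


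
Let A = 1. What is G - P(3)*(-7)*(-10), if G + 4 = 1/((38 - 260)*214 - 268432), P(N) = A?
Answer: -23379561/315940 ≈ -74.000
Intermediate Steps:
P(N) = 1
G = -1263761/315940 (G = -4 + 1/((38 - 260)*214 - 268432) = -4 + 1/(-222*214 - 268432) = -4 + 1/(-47508 - 268432) = -4 + 1/(-315940) = -4 - 1/315940 = -1263761/315940 ≈ -4.0000)
G - P(3)*(-7)*(-10) = -1263761/315940 - 1*(-7)*(-10) = -1263761/315940 - (-7)*(-10) = -1263761/315940 - 1*70 = -1263761/315940 - 70 = -23379561/315940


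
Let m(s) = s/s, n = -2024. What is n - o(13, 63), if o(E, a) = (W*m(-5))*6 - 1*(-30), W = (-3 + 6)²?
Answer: -2108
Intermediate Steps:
m(s) = 1
W = 9 (W = 3² = 9)
o(E, a) = 84 (o(E, a) = (9*1)*6 - 1*(-30) = 9*6 + 30 = 54 + 30 = 84)
n - o(13, 63) = -2024 - 1*84 = -2024 - 84 = -2108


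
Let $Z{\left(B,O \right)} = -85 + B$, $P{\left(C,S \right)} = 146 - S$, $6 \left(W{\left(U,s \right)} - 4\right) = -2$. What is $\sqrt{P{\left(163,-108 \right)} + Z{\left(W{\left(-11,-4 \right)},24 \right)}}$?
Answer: $\frac{\sqrt{1554}}{3} \approx 13.14$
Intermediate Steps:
$W{\left(U,s \right)} = \frac{11}{3}$ ($W{\left(U,s \right)} = 4 + \frac{1}{6} \left(-2\right) = 4 - \frac{1}{3} = \frac{11}{3}$)
$\sqrt{P{\left(163,-108 \right)} + Z{\left(W{\left(-11,-4 \right)},24 \right)}} = \sqrt{\left(146 - -108\right) + \left(-85 + \frac{11}{3}\right)} = \sqrt{\left(146 + 108\right) - \frac{244}{3}} = \sqrt{254 - \frac{244}{3}} = \sqrt{\frac{518}{3}} = \frac{\sqrt{1554}}{3}$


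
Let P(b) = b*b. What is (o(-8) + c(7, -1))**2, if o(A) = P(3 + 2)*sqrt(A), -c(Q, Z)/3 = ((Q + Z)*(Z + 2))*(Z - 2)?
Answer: -2084 + 5400*I*sqrt(2) ≈ -2084.0 + 7636.8*I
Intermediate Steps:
P(b) = b**2
c(Q, Z) = -3*(-2 + Z)*(2 + Z)*(Q + Z) (c(Q, Z) = -3*(Q + Z)*(Z + 2)*(Z - 2) = -3*(Q + Z)*(2 + Z)*(-2 + Z) = -3*(2 + Z)*(Q + Z)*(-2 + Z) = -3*(-2 + Z)*(2 + Z)*(Q + Z))
o(A) = 25*sqrt(A) (o(A) = (3 + 2)**2*sqrt(A) = 5**2*sqrt(A) = 25*sqrt(A))
(o(-8) + c(7, -1))**2 = (25*sqrt(-8) + (-3*(-1)**3 + 12*7 + 12*(-1) - 3*7*(-1)**2))**2 = (25*(2*I*sqrt(2)) + (-3*(-1) + 84 - 12 - 3*7*1))**2 = (50*I*sqrt(2) + (3 + 84 - 12 - 21))**2 = (50*I*sqrt(2) + 54)**2 = (54 + 50*I*sqrt(2))**2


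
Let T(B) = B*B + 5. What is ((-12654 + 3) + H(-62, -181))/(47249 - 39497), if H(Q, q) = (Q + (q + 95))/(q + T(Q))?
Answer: -170603/104538 ≈ -1.6320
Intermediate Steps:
T(B) = 5 + B**2 (T(B) = B**2 + 5 = 5 + B**2)
H(Q, q) = (95 + Q + q)/(5 + q + Q**2) (H(Q, q) = (Q + (q + 95))/(q + (5 + Q**2)) = (Q + (95 + q))/(5 + q + Q**2) = (95 + Q + q)/(5 + q + Q**2))
((-12654 + 3) + H(-62, -181))/(47249 - 39497) = ((-12654 + 3) + (95 - 62 - 181)/(5 - 181 + (-62)**2))/(47249 - 39497) = (-12651 - 148/(5 - 181 + 3844))/7752 = (-12651 - 148/3668)*(1/7752) = (-12651 + (1/3668)*(-148))*(1/7752) = (-12651 - 37/917)*(1/7752) = -11601004/917*1/7752 = -170603/104538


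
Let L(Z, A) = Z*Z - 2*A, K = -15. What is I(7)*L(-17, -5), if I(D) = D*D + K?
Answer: 10166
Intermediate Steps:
I(D) = -15 + D² (I(D) = D*D - 15 = D² - 15 = -15 + D²)
L(Z, A) = Z² - 2*A
I(7)*L(-17, -5) = (-15 + 7²)*((-17)² - 2*(-5)) = (-15 + 49)*(289 + 10) = 34*299 = 10166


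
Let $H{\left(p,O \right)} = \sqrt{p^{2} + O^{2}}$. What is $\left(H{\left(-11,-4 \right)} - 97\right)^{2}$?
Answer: $\left(97 - \sqrt{137}\right)^{2} \approx 7275.3$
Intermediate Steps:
$H{\left(p,O \right)} = \sqrt{O^{2} + p^{2}}$
$\left(H{\left(-11,-4 \right)} - 97\right)^{2} = \left(\sqrt{\left(-4\right)^{2} + \left(-11\right)^{2}} - 97\right)^{2} = \left(\sqrt{16 + 121} - 97\right)^{2} = \left(\sqrt{137} - 97\right)^{2} = \left(-97 + \sqrt{137}\right)^{2}$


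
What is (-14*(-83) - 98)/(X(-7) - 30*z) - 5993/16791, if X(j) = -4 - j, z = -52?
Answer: 944285/2916037 ≈ 0.32382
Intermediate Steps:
(-14*(-83) - 98)/(X(-7) - 30*z) - 5993/16791 = (-14*(-83) - 98)/((-4 - 1*(-7)) - 30*(-52)) - 5993/16791 = (1162 - 98)/((-4 + 7) + 1560) - 5993*1/16791 = 1064/(3 + 1560) - 5993/16791 = 1064/1563 - 5993/16791 = 944285/2916037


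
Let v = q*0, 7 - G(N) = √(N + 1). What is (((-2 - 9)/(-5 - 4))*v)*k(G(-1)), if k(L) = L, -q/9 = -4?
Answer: 0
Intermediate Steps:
q = 36 (q = -9*(-4) = 36)
G(N) = 7 - √(1 + N) (G(N) = 7 - √(N + 1) = 7 - √(1 + N))
v = 0 (v = 36*0 = 0)
(((-2 - 9)/(-5 - 4))*v)*k(G(-1)) = (((-2 - 9)/(-5 - 4))*0)*(7 - √(1 - 1)) = (-11/(-9)*0)*(7 - √0) = (-11*(-⅑)*0)*(7 - 1*0) = ((11/9)*0)*(7 + 0) = 0*7 = 0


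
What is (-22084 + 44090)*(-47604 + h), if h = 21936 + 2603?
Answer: -507568390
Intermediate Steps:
h = 24539
(-22084 + 44090)*(-47604 + h) = (-22084 + 44090)*(-47604 + 24539) = 22006*(-23065) = -507568390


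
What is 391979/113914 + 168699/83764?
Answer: 26025453421/4770946148 ≈ 5.4550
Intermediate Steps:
391979/113914 + 168699/83764 = 26025453421/4770946148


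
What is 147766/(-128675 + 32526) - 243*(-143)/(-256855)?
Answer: -41295517531/24696351395 ≈ -1.6721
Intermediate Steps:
147766/(-128675 + 32526) - 243*(-143)/(-256855) = 147766/(-96149) + 34749*(-1/256855) = 147766*(-1/96149) - 34749/256855 = -147766/96149 - 34749/256855 = -41295517531/24696351395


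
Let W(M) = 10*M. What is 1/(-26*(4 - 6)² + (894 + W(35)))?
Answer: 1/1140 ≈ 0.00087719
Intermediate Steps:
1/(-26*(4 - 6)² + (894 + W(35))) = 1/(-26*(4 - 6)² + (894 + 10*35)) = 1/(-26*(-2)² + (894 + 350)) = 1/(-26*4 + 1244) = 1/(-104 + 1244) = 1/1140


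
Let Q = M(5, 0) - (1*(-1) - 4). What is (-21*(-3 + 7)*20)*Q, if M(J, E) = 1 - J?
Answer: -1680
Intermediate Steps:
Q = 1 (Q = (1 - 1*5) - (1*(-1) - 4) = (1 - 5) - (-1 - 4) = -4 - 1*(-5) = -4 + 5 = 1)
(-21*(-3 + 7)*20)*Q = (-21*(-3 + 7)*20)*1 = (-21*4*20)*1 = -84*20*1 = -1680*1 = -1680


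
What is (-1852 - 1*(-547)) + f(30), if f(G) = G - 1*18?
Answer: -1293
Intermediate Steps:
f(G) = -18 + G (f(G) = G - 18 = -18 + G)
(-1852 - 1*(-547)) + f(30) = (-1852 - 1*(-547)) + (-18 + 30) = (-1852 + 547) + 12 = -1305 + 12 = -1293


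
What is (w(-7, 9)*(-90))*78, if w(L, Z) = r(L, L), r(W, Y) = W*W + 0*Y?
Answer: -343980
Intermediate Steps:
r(W, Y) = W**2 (r(W, Y) = W**2 + 0 = W**2)
w(L, Z) = L**2
(w(-7, 9)*(-90))*78 = ((-7)**2*(-90))*78 = (49*(-90))*78 = -4410*78 = -343980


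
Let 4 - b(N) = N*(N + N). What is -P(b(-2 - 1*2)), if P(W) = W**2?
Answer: -784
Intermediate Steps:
b(N) = 4 - 2*N**2 (b(N) = 4 - N*(N + N) = 4 - N*2*N = 4 - 2*N**2)
-P(b(-2 - 1*2)) = -(4 - 2*(-2 - 1*2)**2)**2 = -(4 - 2*(-2 - 2)**2)**2 = -(4 - 2*(-4)**2)**2 = -(4 - 2*16)**2 = -(4 - 32)**2 = -1*(-28)**2 = -1*784 = -784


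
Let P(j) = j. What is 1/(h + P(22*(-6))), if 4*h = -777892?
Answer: -1/194605 ≈ -5.1386e-6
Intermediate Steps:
h = -194473 (h = (¼)*(-777892) = -194473)
1/(h + P(22*(-6))) = 1/(-194473 + 22*(-6)) = 1/(-194473 - 132) = 1/(-194605) = -1/194605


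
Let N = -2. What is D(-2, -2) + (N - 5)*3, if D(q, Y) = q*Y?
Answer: -17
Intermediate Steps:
D(q, Y) = Y*q
D(-2, -2) + (N - 5)*3 = -2*(-2) + (-2 - 5)*3 = 4 - 7*3 = 4 - 21 = -17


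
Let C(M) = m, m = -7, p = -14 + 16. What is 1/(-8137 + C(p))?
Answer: -1/8144 ≈ -0.00012279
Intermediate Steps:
p = 2
C(M) = -7
1/(-8137 + C(p)) = 1/(-8137 - 7) = 1/(-8144) = -1/8144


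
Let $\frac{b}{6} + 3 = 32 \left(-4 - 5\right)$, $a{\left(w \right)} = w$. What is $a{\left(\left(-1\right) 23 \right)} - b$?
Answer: $1723$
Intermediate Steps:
$b = -1746$ ($b = -18 + 6 \cdot 32 \left(-4 - 5\right) = -18 + 6 \cdot 32 \left(-9\right) = -18 + 6 \left(-288\right) = -18 - 1728 = -1746$)
$a{\left(\left(-1\right) 23 \right)} - b = \left(-1\right) 23 - -1746 = -23 + 1746 = 1723$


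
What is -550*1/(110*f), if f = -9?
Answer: 5/9 ≈ 0.55556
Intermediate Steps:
-550*1/(110*f) = -550/((11*(-9))*10) = -550/((-99*10)) = -550/(-990) = -550*(-1/990) = 5/9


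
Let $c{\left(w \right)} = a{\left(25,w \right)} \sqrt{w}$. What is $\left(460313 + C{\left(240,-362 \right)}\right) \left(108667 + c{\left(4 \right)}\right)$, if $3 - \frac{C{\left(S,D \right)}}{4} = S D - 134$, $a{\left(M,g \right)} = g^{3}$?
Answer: $87947810895$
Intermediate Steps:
$c{\left(w \right)} = w^{\frac{7}{2}}$ ($c{\left(w \right)} = w^{3} \sqrt{w} = w^{\frac{7}{2}}$)
$C{\left(S,D \right)} = 548 - 4 D S$ ($C{\left(S,D \right)} = 12 - 4 \left(S D - 134\right) = 12 - 4 \left(D S - 134\right) = 12 - 4 \left(-134 + D S\right) = 12 - \left(-536 + 4 D S\right) = 548 - 4 D S$)
$\left(460313 + C{\left(240,-362 \right)}\right) \left(108667 + c{\left(4 \right)}\right) = \left(460313 - \left(-548 - 347520\right)\right) \left(108667 + 4^{\frac{7}{2}}\right) = \left(460313 + \left(548 + 347520\right)\right) \left(108667 + 128\right) = \left(460313 + 348068\right) 108795 = 808381 \cdot 108795 = 87947810895$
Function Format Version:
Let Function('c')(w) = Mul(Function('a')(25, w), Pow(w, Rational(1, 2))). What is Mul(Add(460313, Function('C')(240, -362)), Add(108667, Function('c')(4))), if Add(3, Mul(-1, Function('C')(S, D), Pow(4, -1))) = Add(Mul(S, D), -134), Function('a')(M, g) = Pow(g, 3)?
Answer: 87947810895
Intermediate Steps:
Function('c')(w) = Pow(w, Rational(7, 2)) (Function('c')(w) = Mul(Pow(w, 3), Pow(w, Rational(1, 2))) = Pow(w, Rational(7, 2)))
Function('C')(S, D) = Add(548, Mul(-4, D, S)) (Function('C')(S, D) = Add(12, Mul(-4, Add(Mul(S, D), -134))) = Add(12, Mul(-4, Add(Mul(D, S), -134))) = Add(12, Mul(-4, Add(-134, Mul(D, S)))) = Add(12, Add(536, Mul(-4, D, S))) = Add(548, Mul(-4, D, S)))
Mul(Add(460313, Function('C')(240, -362)), Add(108667, Function('c')(4))) = Mul(Add(460313, Add(548, Mul(-4, -362, 240))), Add(108667, Pow(4, Rational(7, 2)))) = Mul(Add(460313, Add(548, 347520)), Add(108667, 128)) = Mul(Add(460313, 348068), 108795) = Mul(808381, 108795) = 87947810895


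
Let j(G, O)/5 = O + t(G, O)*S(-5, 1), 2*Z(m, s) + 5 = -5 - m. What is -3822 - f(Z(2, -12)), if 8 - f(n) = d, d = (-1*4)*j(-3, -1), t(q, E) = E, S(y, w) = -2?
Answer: -3850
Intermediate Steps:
Z(m, s) = -5 - m/2 (Z(m, s) = -5/2 + (-5 - m)/2 = -5/2 + (-5/2 - m/2) = -5 - m/2)
j(G, O) = -5*O (j(G, O) = 5*(O + O*(-2)) = 5*(O - 2*O) = 5*(-O) = -5*O)
d = -20 (d = (-1*4)*(-5*(-1)) = -4*5 = -20)
f(n) = 28 (f(n) = 8 - 1*(-20) = 8 + 20 = 28)
-3822 - f(Z(2, -12)) = -3822 - 1*28 = -3822 - 28 = -3850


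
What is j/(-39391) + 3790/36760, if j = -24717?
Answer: 9617171/13163756 ≈ 0.73058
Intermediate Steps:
j/(-39391) + 3790/36760 = -24717/(-39391) + 3790/36760 = -24717*(-1/39391) + 3790*(1/36760) = 2247/3581 + 379/3676 = 9617171/13163756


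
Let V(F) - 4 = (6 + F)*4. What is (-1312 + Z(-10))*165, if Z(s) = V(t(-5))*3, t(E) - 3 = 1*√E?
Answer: -196680 + 1980*I*√5 ≈ -1.9668e+5 + 4427.4*I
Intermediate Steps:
t(E) = 3 + √E (t(E) = 3 + 1*√E = 3 + √E)
V(F) = 28 + 4*F (V(F) = 4 + (6 + F)*4 = 4 + (24 + 4*F) = 28 + 4*F)
Z(s) = 120 + 12*I*√5 (Z(s) = (28 + 4*(3 + √(-5)))*3 = (28 + 4*(3 + I*√5))*3 = (28 + (12 + 4*I*√5))*3 = (40 + 4*I*√5)*3 = 120 + 12*I*√5)
(-1312 + Z(-10))*165 = (-1312 + (120 + 12*I*√5))*165 = (-1192 + 12*I*√5)*165 = -196680 + 1980*I*√5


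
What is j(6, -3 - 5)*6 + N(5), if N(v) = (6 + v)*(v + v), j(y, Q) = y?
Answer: 146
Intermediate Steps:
N(v) = 2*v*(6 + v) (N(v) = (6 + v)*(2*v) = 2*v*(6 + v))
j(6, -3 - 5)*6 + N(5) = 6*6 + 2*5*(6 + 5) = 36 + 2*5*11 = 36 + 110 = 146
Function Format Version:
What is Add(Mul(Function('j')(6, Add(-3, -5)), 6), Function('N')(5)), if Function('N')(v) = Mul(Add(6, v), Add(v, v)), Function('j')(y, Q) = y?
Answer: 146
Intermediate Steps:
Function('N')(v) = Mul(2, v, Add(6, v)) (Function('N')(v) = Mul(Add(6, v), Mul(2, v)) = Mul(2, v, Add(6, v)))
Add(Mul(Function('j')(6, Add(-3, -5)), 6), Function('N')(5)) = Add(Mul(6, 6), Mul(2, 5, Add(6, 5))) = Add(36, Mul(2, 5, 11)) = Add(36, 110) = 146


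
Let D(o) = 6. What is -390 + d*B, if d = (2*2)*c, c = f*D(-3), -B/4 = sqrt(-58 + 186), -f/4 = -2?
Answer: -390 - 6144*sqrt(2) ≈ -9078.9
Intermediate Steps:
f = 8 (f = -4*(-2) = 8)
B = -32*sqrt(2) (B = -4*sqrt(-58 + 186) = -32*sqrt(2) ≈ -45.255)
c = 48 (c = 8*6 = 48)
d = 192 (d = (2*2)*48 = 4*48 = 192)
-390 + d*B = -390 + 192*(-32*sqrt(2)) = -390 - 6144*sqrt(2)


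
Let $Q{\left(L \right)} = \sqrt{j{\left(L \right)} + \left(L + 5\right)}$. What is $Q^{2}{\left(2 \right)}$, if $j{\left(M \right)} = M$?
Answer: $9$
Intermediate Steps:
$Q{\left(L \right)} = \sqrt{5 + 2 L}$ ($Q{\left(L \right)} = \sqrt{L + \left(L + 5\right)} = \sqrt{L + \left(5 + L\right)} = \sqrt{5 + 2 L}$)
$Q^{2}{\left(2 \right)} = \left(\sqrt{5 + 2 \cdot 2}\right)^{2} = \left(\sqrt{5 + 4}\right)^{2} = \left(\sqrt{9}\right)^{2} = 3^{2} = 9$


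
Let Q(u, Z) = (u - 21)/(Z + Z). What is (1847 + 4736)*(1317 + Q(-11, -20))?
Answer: 43375387/5 ≈ 8.6751e+6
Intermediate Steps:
Q(u, Z) = (-21 + u)/(2*Z) (Q(u, Z) = (-21 + u)/((2*Z)) = (-21 + u)*(1/(2*Z)) = (-21 + u)/(2*Z))
(1847 + 4736)*(1317 + Q(-11, -20)) = (1847 + 4736)*(1317 + (½)*(-21 - 11)/(-20)) = 6583*(1317 + (½)*(-1/20)*(-32)) = 6583*(1317 + ⅘) = 6583*(6589/5) = 43375387/5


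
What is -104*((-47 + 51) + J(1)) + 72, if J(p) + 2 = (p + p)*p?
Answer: -344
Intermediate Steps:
J(p) = -2 + 2*p² (J(p) = -2 + (p + p)*p = -2 + (2*p)*p = -2 + 2*p²)
-104*((-47 + 51) + J(1)) + 72 = -104*((-47 + 51) + (-2 + 2*1²)) + 72 = -104*(4 + (-2 + 2*1)) + 72 = -104*(4 + (-2 + 2)) + 72 = -104*(4 + 0) + 72 = -104*4 + 72 = -416 + 72 = -344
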